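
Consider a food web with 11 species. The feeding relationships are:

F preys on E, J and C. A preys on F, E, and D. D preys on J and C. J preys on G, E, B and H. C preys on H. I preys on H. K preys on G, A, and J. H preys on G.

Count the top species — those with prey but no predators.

Top species (has prey, but nothing eats it): I, K.
Count: 2.

2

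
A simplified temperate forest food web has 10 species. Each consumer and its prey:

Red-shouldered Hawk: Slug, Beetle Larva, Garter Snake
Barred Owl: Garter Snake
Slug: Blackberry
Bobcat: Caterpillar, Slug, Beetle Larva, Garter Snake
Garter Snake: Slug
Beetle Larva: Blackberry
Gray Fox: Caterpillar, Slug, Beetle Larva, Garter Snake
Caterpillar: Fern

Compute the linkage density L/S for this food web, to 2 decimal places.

There are L = 16 links among S = 10 species.
L/S = 16/10 = 1.6000 ≈ 1.60.

L/S = 1.60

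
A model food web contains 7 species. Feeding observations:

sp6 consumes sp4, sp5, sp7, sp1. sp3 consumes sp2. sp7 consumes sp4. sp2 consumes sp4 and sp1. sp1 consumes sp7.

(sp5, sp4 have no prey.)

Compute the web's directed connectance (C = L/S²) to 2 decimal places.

C = 0.18

The web has S = 7 species and L = 9 feeding links.
C = L / S² = 9 / 49 = 0.1837 ≈ 0.18.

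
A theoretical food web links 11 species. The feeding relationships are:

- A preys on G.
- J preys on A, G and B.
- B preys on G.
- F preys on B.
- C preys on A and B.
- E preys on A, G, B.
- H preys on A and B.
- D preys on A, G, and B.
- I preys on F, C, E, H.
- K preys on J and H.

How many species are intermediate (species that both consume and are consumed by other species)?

Intermediate species (has both prey and predators): A, B, C, J, F, E, H.
Count: 7.

7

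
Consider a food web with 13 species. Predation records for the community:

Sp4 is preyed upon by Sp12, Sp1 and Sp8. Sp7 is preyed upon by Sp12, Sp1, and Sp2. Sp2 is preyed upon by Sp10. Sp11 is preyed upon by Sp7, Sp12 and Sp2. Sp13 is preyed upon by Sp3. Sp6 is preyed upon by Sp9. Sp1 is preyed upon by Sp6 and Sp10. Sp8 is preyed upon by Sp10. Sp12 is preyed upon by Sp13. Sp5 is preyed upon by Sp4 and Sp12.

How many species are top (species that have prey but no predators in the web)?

Top species (has prey, but nothing eats it): Sp10, Sp3, Sp9.
Count: 3.

3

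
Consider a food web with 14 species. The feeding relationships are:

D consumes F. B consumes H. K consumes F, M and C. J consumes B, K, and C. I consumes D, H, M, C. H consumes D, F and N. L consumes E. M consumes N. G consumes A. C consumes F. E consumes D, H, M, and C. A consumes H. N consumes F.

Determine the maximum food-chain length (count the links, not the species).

One longest chain: F → N → M → K → J.
It has 5 species and 4 links.

4 links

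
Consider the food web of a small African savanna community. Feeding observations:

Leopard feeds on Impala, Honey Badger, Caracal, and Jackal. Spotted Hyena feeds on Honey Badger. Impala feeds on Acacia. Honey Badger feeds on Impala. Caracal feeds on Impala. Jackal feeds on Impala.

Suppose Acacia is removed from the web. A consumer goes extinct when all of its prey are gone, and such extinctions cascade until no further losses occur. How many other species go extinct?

Remove Acacia.
Round 1: Impala (all prey gone) → extinct.
Round 2: Caracal (all prey gone), Honey Badger (all prey gone), Jackal (all prey gone) → extinct.
Round 3: Spotted Hyena (all prey gone), Leopard (all prey gone) → extinct.
No further losses. Total secondary extinctions: 6.

6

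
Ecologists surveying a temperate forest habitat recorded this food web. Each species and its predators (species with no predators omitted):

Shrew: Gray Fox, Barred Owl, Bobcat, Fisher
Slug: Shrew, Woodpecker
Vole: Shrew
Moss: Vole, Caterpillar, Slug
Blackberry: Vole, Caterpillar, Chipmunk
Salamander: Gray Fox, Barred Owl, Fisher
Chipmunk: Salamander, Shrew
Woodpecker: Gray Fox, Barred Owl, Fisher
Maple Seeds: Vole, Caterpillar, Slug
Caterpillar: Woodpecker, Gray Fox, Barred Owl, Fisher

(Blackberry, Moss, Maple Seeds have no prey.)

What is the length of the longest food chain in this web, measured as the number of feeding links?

One longest chain: Blackberry → Vole → Shrew → Gray Fox.
It has 4 species and 3 links.

3 links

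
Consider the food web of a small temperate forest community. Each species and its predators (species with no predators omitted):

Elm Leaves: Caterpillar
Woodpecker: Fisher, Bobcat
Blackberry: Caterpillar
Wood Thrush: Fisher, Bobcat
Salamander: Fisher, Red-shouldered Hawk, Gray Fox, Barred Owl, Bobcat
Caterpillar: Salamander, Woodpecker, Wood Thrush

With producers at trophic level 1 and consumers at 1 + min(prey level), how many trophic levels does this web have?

4

Producers (level 1): Elm Leaves, Blackberry.
Following each consumer down to its lowest-level prey: Elm Leaves → Caterpillar → Salamander → Fisher (levels 1 through 4).
All prey of Fisher (Salamander 3, Woodpecker 3, Wood Thrush 3) are at level 3 or above, so Fisher is at level 1 + 3 = 4.
Every consumer has at least one prey at level 3 or below, so none exceeds level 4.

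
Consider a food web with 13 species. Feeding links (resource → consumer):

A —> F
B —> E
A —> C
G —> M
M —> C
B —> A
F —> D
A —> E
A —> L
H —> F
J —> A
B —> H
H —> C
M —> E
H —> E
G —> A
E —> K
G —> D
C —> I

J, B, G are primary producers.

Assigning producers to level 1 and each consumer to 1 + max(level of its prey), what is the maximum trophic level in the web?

Producers (level 1): J, B, G.
J → A → F → D gives D level 4.
No species has a prey at level 4, so no species reaches level 5.

4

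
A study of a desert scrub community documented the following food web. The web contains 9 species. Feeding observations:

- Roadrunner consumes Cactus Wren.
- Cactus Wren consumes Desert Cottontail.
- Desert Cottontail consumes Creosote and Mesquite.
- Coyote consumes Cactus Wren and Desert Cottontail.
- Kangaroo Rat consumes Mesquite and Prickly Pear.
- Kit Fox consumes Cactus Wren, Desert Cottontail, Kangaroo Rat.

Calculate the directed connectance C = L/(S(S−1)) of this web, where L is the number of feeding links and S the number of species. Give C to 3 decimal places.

C = 0.153

The web has S = 9 species and L = 11 feeding links.
C = L / (S(S−1)) = 11 / 72 = 0.1528 ≈ 0.153.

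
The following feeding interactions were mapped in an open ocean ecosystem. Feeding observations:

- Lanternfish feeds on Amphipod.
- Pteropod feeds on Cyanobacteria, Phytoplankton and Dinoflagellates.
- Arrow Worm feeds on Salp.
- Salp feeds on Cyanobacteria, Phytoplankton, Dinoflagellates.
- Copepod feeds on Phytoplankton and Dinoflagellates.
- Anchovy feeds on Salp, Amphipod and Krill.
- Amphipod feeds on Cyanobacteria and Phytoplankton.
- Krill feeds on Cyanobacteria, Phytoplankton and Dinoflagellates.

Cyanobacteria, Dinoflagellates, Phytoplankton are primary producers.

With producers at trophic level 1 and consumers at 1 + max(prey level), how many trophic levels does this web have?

Producers (level 1): Cyanobacteria, Dinoflagellates, Phytoplankton.
Cyanobacteria → Salp → Arrow Worm gives Arrow Worm level 3.
No species has a prey at level 3, so no species reaches level 4.

3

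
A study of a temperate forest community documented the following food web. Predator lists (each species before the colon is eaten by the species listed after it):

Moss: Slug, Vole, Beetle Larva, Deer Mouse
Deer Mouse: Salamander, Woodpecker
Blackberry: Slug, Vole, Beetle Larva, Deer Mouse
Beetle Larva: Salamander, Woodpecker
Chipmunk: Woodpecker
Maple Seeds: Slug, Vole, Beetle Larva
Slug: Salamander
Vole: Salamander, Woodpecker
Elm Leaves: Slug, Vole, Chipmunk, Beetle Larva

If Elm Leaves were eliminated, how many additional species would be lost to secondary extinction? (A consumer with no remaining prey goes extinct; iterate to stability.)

1

Remove Elm Leaves.
Round 1: Chipmunk (all prey gone) → extinct.
No further losses. Total secondary extinctions: 1.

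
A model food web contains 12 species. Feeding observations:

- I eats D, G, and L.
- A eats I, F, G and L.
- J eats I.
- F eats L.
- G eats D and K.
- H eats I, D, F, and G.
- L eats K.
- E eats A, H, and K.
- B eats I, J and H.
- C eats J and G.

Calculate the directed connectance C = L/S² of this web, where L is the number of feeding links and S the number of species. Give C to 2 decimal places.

C = 0.17

The web has S = 12 species and L = 24 feeding links.
C = L / S² = 24 / 144 = 0.1667 ≈ 0.17.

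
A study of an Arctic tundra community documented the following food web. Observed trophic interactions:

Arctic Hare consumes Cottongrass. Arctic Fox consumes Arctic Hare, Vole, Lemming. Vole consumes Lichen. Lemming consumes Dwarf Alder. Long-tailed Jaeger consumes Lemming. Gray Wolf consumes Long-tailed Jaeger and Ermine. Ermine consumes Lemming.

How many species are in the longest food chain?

4 species

One longest chain: Dwarf Alder → Lemming → Long-tailed Jaeger → Gray Wolf.
It has 4 species and 3 links.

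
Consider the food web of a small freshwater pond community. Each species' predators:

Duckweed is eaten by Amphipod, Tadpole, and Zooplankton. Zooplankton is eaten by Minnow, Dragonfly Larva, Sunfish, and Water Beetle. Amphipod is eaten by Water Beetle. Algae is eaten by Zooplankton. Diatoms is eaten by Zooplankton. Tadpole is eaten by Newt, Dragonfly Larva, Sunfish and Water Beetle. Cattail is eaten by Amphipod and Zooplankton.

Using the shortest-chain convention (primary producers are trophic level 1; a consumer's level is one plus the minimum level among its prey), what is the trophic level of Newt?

Trophic level 3

Duckweed is a producer → level 1.
Tadpole eats Duckweed → level 2.
Newt eats Tadpole → level 3.
No prey of Newt is below level 2, so 3 is the minimum.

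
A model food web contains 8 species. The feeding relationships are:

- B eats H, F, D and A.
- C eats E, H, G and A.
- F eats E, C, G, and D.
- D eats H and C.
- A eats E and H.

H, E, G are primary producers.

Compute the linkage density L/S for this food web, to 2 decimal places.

There are L = 16 links among S = 8 species.
L/S = 16/8 = 2.0000 ≈ 2.00.

L/S = 2.00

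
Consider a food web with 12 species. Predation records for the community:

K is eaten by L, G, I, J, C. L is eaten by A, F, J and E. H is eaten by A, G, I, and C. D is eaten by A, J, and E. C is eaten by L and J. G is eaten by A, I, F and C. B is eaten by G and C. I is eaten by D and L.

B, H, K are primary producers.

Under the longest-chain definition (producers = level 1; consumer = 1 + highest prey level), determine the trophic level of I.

B is a producer → level 1.
G eats B (level 1); other prey at levels: H 1, K 1 → level 2.
I eats G (level 2); other prey at levels: H 1, K 1 → level 3.

Trophic level 3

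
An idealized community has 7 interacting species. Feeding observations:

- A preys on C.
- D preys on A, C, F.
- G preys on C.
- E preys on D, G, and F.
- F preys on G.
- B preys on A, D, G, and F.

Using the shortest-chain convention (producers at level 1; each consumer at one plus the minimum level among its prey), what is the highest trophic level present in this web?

Producers (level 1): C.
Following each consumer down to its lowest-level prey: C → G → E (levels 1 through 3).
All prey of E (G 2, D 2, F 3) are at level 2 or above, so E is at level 1 + 2 = 3.
Every consumer has at least one prey at level 2 or below, so none exceeds level 3.

3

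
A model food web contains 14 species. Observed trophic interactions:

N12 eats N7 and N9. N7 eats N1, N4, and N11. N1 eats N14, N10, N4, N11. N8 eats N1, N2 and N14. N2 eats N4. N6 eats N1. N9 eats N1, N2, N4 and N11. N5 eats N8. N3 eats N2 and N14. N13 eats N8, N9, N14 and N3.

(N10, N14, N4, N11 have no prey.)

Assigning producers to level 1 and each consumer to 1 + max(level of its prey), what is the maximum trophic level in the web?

4

Producers (level 1): N10, N14, N4, N11.
N4 → N2 → N3 → N13 gives N13 level 4.
No species has a prey at level 4, so no species reaches level 5.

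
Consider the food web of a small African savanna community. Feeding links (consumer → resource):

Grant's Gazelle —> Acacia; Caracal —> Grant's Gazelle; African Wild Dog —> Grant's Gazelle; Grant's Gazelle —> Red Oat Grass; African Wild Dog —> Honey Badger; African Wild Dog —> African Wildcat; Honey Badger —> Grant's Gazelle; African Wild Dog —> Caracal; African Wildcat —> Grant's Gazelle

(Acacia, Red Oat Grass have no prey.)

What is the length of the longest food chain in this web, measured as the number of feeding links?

3 links

One longest chain: Acacia → Grant's Gazelle → African Wildcat → African Wild Dog.
It has 4 species and 3 links.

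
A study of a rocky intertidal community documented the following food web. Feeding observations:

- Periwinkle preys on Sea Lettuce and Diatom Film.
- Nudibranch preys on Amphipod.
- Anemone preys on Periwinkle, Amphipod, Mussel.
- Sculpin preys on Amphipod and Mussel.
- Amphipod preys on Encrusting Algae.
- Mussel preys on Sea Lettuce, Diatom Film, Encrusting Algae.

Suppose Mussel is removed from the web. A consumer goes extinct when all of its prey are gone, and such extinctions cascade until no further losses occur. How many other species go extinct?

Remove Mussel.
Every predator of it retains at least one other prey: Sculpin still has Amphipod; Anemone still has Periwinkle, Amphipod.
No consumer loses all prey, so no secondary extinctions occur.

0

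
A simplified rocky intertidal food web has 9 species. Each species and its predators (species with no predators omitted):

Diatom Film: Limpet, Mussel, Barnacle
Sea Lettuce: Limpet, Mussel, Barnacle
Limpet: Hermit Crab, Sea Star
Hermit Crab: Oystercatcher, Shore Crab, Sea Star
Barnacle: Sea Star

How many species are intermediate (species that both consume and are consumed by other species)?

Intermediate species (has both prey and predators): Limpet, Barnacle, Hermit Crab.
Count: 3.

3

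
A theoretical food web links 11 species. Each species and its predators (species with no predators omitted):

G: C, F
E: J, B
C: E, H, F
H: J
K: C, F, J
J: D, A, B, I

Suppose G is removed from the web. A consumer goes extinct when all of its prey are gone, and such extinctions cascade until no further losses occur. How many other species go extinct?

Remove G.
Every predator of it retains at least one other prey: C still has K; F still has K, C.
No consumer loses all prey, so no secondary extinctions occur.

0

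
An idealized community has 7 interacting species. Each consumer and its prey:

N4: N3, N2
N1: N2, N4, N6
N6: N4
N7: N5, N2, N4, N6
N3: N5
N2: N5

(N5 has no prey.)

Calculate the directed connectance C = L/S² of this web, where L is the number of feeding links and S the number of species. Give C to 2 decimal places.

The web has S = 7 species and L = 12 feeding links.
C = L / S² = 12 / 49 = 0.2449 ≈ 0.24.

C = 0.24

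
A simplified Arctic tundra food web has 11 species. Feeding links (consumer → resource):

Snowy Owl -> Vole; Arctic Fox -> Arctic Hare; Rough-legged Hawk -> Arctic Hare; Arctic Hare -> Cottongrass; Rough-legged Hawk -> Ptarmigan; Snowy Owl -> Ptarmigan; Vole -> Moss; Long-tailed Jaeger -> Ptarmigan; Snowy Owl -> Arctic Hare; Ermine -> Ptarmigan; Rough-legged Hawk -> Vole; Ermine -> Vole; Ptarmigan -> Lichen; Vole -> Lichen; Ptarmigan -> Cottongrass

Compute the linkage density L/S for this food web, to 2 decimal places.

There are L = 15 links among S = 11 species.
L/S = 15/11 = 1.3636 ≈ 1.36.

L/S = 1.36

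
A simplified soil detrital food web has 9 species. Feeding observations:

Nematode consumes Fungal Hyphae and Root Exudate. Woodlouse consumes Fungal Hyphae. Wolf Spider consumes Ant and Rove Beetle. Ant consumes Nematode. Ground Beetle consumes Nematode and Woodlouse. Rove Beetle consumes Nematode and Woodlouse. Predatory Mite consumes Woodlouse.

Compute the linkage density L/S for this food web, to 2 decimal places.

L/S = 1.22

There are L = 11 links among S = 9 species.
L/S = 11/9 = 1.2222 ≈ 1.22.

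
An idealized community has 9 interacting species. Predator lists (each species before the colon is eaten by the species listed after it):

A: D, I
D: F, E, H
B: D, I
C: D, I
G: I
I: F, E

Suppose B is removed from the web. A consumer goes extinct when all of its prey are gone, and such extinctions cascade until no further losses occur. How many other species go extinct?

0

Remove B.
Every predator of it retains at least one other prey: D still has A, C; I still has A, C, G.
No consumer loses all prey, so no secondary extinctions occur.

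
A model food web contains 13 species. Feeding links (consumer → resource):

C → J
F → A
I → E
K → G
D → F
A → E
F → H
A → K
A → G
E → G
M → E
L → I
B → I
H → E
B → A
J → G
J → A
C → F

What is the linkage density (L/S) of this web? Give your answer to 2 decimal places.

L/S = 1.38

There are L = 18 links among S = 13 species.
L/S = 18/13 = 1.3846 ≈ 1.38.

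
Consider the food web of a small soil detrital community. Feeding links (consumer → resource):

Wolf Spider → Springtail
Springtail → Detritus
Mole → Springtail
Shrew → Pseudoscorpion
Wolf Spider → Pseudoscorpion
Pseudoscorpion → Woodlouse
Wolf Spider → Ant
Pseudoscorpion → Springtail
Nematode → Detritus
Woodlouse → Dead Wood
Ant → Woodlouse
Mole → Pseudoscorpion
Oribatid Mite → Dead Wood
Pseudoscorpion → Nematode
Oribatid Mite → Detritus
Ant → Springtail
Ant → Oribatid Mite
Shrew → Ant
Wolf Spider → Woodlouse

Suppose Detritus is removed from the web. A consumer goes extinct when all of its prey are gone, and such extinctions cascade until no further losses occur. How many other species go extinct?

2

Remove Detritus.
Round 1: Springtail (all prey gone), Nematode (all prey gone) → extinct.
No further losses. Total secondary extinctions: 2.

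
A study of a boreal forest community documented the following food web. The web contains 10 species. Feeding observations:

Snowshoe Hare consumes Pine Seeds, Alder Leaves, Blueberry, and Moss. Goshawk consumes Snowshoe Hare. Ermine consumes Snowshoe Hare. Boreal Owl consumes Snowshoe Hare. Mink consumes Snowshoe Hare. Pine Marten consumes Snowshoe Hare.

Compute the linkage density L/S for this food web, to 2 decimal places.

L/S = 0.90

There are L = 9 links among S = 10 species.
L/S = 9/10 = 0.9000 ≈ 0.90.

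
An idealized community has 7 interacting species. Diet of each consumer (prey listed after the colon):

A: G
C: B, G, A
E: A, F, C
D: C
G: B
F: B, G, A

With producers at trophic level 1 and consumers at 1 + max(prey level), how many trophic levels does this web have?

Producers (level 1): B.
B → G → A → C → D gives D level 5.
No species has a prey at level 5, so no species reaches level 6.

5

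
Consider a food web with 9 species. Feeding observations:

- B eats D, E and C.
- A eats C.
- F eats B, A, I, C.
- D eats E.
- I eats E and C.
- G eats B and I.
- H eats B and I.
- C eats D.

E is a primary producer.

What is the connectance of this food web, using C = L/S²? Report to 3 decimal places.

C = 0.198

The web has S = 9 species and L = 16 feeding links.
C = L / S² = 16 / 81 = 0.1975 ≈ 0.198.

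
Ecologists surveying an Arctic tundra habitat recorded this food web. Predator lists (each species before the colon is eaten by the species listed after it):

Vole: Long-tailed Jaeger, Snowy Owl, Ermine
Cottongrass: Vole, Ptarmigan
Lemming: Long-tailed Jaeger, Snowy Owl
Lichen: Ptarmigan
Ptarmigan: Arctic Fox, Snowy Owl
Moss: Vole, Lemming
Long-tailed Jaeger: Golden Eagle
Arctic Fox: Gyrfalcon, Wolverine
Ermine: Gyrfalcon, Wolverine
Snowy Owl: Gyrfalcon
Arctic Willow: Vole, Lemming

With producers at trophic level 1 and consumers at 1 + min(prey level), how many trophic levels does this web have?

Producers (level 1): Moss, Cottongrass, Lichen, Arctic Willow.
Following each consumer down to its lowest-level prey: Moss → Vole → Ermine → Wolverine (levels 1 through 4).
All prey of Wolverine (Ermine 3, Arctic Fox 3) are at level 3 or above, so Wolverine is at level 1 + 3 = 4.
Every consumer has at least one prey at level 3 or below, so none exceeds level 4.

4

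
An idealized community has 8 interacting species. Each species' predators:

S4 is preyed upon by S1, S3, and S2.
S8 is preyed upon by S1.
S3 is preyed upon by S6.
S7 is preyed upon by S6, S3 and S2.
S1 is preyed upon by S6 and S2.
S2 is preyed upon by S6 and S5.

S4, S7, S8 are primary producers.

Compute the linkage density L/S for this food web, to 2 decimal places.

L/S = 1.50

There are L = 12 links among S = 8 species.
L/S = 12/8 = 1.5000 ≈ 1.50.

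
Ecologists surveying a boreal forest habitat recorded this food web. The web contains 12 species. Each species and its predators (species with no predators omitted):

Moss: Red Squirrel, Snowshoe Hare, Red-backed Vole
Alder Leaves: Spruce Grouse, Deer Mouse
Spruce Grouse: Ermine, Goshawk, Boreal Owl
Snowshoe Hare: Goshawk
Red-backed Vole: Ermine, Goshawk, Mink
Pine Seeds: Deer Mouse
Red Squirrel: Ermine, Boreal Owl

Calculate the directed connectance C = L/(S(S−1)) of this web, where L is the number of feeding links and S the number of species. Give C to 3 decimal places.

C = 0.114

The web has S = 12 species and L = 15 feeding links.
C = L / (S(S−1)) = 15 / 132 = 0.1136 ≈ 0.114.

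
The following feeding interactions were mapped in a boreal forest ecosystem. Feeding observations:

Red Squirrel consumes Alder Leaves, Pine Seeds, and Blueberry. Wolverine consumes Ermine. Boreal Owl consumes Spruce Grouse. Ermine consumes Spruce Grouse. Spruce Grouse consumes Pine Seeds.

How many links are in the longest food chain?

3 links

One longest chain: Pine Seeds → Spruce Grouse → Ermine → Wolverine.
It has 4 species and 3 links.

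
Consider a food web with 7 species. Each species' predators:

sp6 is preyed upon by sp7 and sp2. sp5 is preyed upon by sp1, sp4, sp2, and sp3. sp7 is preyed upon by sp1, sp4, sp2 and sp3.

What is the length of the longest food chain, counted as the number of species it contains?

3 species

One longest chain: sp6 → sp7 → sp3.
It has 3 species and 2 links.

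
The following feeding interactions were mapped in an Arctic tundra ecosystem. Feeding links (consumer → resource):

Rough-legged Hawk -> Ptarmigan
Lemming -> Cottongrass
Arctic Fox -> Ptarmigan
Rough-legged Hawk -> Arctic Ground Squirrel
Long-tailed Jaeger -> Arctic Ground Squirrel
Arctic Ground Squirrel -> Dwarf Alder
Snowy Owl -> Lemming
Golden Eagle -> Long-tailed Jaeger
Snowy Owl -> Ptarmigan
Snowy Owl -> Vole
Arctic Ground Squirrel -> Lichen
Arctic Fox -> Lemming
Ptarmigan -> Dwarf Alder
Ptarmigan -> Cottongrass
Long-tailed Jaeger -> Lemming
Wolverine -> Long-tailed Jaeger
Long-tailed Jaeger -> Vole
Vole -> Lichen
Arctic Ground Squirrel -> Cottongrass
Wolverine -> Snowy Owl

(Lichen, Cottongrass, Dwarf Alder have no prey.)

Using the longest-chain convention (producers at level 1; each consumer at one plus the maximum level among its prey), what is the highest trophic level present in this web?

Producers (level 1): Lichen, Cottongrass, Dwarf Alder.
Cottongrass → Lemming → Snowy Owl → Wolverine gives Wolverine level 4.
No species has a prey at level 4, so no species reaches level 5.

4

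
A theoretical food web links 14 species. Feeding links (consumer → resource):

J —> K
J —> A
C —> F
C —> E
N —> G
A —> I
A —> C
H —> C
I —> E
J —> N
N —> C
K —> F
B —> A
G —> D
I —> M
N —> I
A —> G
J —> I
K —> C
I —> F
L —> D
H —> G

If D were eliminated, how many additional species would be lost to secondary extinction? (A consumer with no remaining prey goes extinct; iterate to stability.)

Remove D.
Round 1: G (all prey gone), L (all prey gone) → extinct.
No further losses. Total secondary extinctions: 2.

2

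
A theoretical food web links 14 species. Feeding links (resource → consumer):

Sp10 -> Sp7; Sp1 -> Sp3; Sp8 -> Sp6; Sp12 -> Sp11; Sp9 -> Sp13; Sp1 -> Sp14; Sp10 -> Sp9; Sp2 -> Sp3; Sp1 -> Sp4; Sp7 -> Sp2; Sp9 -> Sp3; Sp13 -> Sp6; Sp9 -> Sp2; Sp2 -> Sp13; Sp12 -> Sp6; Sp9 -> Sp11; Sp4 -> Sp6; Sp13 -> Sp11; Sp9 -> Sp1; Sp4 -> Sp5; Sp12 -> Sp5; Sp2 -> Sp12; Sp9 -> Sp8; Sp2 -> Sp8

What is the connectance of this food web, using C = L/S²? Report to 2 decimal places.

The web has S = 14 species and L = 24 feeding links.
C = L / S² = 24 / 196 = 0.1224 ≈ 0.12.

C = 0.12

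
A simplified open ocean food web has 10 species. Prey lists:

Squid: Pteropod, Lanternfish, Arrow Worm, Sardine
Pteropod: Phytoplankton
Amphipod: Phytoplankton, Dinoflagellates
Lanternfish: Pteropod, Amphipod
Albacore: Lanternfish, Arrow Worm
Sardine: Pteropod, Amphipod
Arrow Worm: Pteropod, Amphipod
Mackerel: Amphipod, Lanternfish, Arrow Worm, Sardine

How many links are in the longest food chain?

One longest chain: Phytoplankton → Pteropod → Lanternfish → Squid.
It has 4 species and 3 links.

3 links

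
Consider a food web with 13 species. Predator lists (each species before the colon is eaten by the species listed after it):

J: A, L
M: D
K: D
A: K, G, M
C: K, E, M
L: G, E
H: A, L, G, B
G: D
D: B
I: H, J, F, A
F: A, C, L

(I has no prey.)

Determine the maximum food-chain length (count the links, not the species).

One longest chain: I → H → A → G → D → B.
It has 6 species and 5 links.

5 links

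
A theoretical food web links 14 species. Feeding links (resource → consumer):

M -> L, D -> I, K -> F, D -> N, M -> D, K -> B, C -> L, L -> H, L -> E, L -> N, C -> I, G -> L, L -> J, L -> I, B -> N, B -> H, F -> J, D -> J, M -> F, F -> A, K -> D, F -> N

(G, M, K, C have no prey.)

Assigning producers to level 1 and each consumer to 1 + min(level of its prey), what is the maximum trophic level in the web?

Producers (level 1): G, M, K, C.
Following each consumer down to its lowest-level prey: G → L → N (levels 1 through 3).
All prey of N (L 2, B 2, F 2, D 2) are at level 2 or above, so N is at level 1 + 2 = 3.
Every consumer has at least one prey at level 2 or below, so none exceeds level 3.

3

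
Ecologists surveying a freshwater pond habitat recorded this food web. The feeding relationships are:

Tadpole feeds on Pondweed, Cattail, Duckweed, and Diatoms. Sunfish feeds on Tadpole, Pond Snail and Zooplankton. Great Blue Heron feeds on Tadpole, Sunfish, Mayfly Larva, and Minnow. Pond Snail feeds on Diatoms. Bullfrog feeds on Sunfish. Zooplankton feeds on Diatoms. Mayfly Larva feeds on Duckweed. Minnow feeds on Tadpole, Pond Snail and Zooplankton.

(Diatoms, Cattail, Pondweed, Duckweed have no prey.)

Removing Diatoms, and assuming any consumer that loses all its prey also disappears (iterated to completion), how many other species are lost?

Remove Diatoms.
Round 1: Zooplankton (all prey gone), Pond Snail (all prey gone) → extinct.
No further losses. Total secondary extinctions: 2.

2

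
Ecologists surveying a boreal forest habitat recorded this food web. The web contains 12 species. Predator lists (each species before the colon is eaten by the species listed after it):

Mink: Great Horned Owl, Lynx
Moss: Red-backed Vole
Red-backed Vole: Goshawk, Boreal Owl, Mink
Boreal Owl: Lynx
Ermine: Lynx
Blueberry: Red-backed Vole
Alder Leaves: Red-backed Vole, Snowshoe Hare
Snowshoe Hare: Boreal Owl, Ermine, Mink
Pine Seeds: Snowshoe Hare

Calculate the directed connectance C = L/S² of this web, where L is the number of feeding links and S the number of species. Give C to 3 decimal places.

The web has S = 12 species and L = 15 feeding links.
C = L / S² = 15 / 144 = 0.1042 ≈ 0.104.

C = 0.104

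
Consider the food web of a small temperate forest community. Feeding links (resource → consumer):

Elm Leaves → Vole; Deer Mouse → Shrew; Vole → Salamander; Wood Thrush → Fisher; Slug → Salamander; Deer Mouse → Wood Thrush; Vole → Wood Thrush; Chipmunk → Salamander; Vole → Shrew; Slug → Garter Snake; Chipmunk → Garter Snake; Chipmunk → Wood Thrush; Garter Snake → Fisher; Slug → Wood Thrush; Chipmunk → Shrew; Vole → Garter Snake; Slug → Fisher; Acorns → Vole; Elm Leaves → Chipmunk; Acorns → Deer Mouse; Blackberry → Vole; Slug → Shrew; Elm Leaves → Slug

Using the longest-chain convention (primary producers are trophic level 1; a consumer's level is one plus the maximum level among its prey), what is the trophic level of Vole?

Trophic level 2

Elm Leaves is a producer → level 1.
Vole eats Elm Leaves (level 1); other prey at levels: Blackberry 1, Acorns 1 → level 2.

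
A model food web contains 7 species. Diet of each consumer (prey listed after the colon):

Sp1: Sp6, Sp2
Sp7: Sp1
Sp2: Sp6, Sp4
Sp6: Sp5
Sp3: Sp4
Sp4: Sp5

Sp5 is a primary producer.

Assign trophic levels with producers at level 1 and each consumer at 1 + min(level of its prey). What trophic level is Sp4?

Trophic level 2

Sp5 is a producer → level 1.
Sp4 eats Sp5 → level 2.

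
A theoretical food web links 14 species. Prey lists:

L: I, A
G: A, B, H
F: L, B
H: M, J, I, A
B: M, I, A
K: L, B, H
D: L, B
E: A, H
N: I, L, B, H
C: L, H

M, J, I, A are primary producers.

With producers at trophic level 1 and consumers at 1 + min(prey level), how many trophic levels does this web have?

Producers (level 1): M, J, I, A.
Following each consumer down to its lowest-level prey: I → L → C (levels 1 through 3).
All prey of C (L 2, H 2) are at level 2 or above, so C is at level 1 + 2 = 3.
Every consumer has at least one prey at level 2 or below, so none exceeds level 3.

3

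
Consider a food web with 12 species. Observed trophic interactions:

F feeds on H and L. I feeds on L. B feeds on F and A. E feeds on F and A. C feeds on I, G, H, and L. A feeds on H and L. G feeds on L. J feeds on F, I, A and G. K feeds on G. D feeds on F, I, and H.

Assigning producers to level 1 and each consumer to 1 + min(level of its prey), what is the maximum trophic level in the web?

Producers (level 1): L, H.
Following each consumer down to its lowest-level prey: L → G → K (levels 1 through 3).
All prey of K (G 2) are at level 2 or above, so K is at level 1 + 2 = 3.
Every consumer has at least one prey at level 2 or below, so none exceeds level 3.

3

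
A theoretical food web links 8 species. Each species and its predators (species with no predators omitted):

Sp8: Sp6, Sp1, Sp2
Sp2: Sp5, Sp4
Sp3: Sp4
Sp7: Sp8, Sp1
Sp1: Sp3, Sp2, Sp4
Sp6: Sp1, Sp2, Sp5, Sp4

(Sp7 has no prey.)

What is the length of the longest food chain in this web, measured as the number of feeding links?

5 links

One longest chain: Sp7 → Sp8 → Sp6 → Sp1 → Sp2 → Sp5.
It has 6 species and 5 links.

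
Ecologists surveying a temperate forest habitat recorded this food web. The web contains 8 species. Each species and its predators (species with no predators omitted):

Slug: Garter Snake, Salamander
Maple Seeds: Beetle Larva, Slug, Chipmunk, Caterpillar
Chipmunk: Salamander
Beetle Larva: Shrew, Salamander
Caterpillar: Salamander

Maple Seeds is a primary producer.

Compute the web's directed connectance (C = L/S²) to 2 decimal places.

C = 0.16

The web has S = 8 species and L = 10 feeding links.
C = L / S² = 10 / 64 = 0.1562 ≈ 0.16.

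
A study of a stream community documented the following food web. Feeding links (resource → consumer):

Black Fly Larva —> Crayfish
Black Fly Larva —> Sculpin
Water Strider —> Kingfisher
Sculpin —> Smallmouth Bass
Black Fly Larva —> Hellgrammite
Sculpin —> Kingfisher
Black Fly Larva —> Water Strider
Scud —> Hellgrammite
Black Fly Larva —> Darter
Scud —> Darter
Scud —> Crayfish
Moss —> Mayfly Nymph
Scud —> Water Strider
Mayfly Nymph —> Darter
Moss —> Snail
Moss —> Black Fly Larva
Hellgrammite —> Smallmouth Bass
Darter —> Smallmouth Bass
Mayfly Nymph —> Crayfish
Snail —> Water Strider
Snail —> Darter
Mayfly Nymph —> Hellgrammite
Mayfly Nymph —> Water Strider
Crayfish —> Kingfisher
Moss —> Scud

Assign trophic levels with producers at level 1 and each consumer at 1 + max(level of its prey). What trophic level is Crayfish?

Moss is a producer → level 1.
Mayfly Nymph eats Moss → level 2.
Crayfish eats Mayfly Nymph (level 2); other prey at levels: Black Fly Larva 2, Scud 2 → level 3.

Trophic level 3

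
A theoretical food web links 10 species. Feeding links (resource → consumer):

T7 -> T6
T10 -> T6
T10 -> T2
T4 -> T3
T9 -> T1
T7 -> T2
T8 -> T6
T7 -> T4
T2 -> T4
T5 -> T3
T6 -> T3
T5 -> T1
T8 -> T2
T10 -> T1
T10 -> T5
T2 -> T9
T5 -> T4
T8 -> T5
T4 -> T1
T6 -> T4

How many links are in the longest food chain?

3 links

One longest chain: T10 → T5 → T4 → T3.
It has 4 species and 3 links.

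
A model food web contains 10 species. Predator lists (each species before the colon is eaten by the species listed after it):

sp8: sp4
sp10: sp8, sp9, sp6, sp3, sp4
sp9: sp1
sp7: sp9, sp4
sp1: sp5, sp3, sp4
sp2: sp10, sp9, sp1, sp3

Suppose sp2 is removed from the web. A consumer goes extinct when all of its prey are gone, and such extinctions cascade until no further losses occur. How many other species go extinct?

Remove sp2.
Round 1: sp10 (all prey gone) → extinct.
Round 2: sp8 (all prey gone), sp6 (all prey gone) → extinct.
No further losses. Total secondary extinctions: 3.

3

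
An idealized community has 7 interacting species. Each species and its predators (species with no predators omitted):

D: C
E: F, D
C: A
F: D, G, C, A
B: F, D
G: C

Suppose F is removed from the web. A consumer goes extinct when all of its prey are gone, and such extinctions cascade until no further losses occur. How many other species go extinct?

1

Remove F.
Round 1: G (all prey gone) → extinct.
No further losses. Total secondary extinctions: 1.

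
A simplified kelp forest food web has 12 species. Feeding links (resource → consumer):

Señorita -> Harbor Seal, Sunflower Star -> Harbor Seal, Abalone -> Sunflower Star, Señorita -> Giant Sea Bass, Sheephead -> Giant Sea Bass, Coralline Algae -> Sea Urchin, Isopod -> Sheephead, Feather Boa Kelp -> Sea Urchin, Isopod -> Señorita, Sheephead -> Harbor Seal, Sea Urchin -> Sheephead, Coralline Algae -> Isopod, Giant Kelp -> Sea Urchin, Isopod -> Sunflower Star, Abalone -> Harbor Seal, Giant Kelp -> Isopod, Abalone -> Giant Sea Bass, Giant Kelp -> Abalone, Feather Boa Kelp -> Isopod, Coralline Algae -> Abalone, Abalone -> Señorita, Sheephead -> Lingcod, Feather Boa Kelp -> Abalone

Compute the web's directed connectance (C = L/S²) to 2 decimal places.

C = 0.16

The web has S = 12 species and L = 23 feeding links.
C = L / S² = 23 / 144 = 0.1597 ≈ 0.16.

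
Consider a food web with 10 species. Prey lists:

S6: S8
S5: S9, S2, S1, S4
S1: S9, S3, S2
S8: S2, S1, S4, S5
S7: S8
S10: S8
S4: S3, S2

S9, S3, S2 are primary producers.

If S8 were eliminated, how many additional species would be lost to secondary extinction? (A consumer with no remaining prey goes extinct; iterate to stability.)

3

Remove S8.
Round 1: S7 (all prey gone), S10 (all prey gone), S6 (all prey gone) → extinct.
No further losses. Total secondary extinctions: 3.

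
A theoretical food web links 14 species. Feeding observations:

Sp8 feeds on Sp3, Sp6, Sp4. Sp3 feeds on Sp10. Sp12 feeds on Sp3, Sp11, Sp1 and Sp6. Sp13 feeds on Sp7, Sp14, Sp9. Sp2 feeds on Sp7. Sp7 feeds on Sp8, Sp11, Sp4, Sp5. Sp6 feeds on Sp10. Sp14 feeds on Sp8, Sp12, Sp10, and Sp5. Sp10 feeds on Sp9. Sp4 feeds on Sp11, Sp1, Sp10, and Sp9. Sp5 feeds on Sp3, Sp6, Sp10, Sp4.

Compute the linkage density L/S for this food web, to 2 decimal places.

L/S = 2.14

There are L = 30 links among S = 14 species.
L/S = 30/14 = 2.1429 ≈ 2.14.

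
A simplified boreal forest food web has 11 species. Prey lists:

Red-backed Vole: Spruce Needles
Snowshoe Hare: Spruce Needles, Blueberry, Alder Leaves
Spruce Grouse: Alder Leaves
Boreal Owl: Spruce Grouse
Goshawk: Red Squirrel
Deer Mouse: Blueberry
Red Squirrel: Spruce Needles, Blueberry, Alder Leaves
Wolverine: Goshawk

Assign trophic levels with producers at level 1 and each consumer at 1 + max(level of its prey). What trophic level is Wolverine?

Spruce Needles is a producer → level 1.
Red Squirrel eats Spruce Needles (level 1); other prey at levels: Blueberry 1, Alder Leaves 1 → level 2.
Goshawk eats Red Squirrel → level 3.
Wolverine eats Goshawk → level 4.

Trophic level 4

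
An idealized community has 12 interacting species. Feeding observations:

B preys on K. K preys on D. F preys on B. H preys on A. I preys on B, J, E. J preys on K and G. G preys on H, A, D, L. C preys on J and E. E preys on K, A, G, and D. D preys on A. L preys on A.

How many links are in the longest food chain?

One longest chain: A → D → K → B → F.
It has 5 species and 4 links.

4 links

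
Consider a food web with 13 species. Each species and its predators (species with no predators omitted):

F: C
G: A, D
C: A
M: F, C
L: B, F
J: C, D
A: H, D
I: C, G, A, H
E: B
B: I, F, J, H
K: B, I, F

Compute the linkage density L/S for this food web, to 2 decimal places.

There are L = 24 links among S = 13 species.
L/S = 24/13 = 1.8462 ≈ 1.85.

L/S = 1.85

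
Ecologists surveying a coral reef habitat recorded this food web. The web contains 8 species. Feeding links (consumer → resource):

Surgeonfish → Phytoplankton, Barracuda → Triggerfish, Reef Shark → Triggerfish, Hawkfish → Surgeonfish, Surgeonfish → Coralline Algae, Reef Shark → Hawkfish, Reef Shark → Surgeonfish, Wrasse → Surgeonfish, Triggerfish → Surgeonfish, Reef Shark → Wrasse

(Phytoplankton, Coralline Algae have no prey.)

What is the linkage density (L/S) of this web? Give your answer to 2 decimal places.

L/S = 1.25

There are L = 10 links among S = 8 species.
L/S = 10/8 = 1.2500 ≈ 1.25.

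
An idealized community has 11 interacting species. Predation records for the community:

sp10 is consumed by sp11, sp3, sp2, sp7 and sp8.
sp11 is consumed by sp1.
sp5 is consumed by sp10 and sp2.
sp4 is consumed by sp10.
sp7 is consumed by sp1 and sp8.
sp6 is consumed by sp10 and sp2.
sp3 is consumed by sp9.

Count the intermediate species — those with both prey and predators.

Intermediate species (has both prey and predators): sp10, sp11, sp7, sp3.
Count: 4.

4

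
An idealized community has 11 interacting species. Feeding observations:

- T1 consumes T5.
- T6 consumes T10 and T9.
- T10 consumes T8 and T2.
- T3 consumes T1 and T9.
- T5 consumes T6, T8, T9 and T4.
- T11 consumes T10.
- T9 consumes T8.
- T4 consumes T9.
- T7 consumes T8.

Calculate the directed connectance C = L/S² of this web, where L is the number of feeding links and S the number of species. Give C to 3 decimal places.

The web has S = 11 species and L = 15 feeding links.
C = L / S² = 15 / 121 = 0.1240 ≈ 0.124.

C = 0.124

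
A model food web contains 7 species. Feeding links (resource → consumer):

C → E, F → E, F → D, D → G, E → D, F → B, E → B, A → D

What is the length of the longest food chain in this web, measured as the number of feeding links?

One longest chain: C → E → D → G.
It has 4 species and 3 links.

3 links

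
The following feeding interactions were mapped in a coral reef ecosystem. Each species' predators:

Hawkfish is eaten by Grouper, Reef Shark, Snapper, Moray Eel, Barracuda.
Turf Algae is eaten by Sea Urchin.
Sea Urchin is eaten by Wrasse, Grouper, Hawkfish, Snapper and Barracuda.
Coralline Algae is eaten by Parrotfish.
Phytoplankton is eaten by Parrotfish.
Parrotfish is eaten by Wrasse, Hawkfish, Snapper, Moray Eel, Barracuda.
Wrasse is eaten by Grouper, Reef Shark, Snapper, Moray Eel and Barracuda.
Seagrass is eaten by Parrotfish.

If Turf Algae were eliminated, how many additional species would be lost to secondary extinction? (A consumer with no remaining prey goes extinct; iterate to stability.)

Remove Turf Algae.
Round 1: Sea Urchin (all prey gone) → extinct.
No further losses. Total secondary extinctions: 1.

1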